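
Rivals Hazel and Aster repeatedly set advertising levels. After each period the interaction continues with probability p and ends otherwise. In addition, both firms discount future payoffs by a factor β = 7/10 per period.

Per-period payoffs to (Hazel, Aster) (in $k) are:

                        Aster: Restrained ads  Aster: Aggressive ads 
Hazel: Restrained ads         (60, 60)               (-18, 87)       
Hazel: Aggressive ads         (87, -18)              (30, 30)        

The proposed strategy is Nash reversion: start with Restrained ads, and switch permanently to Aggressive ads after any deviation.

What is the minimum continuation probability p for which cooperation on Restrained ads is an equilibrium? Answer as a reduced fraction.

90/133

With continuation probability p and discount β, the effective per-period discount factor is βp.
Grim-trigger IC: βp ≥ (87−60)/(87−30) = 9/19.
So p ≥ (9/19)/(7/10) = 90/133.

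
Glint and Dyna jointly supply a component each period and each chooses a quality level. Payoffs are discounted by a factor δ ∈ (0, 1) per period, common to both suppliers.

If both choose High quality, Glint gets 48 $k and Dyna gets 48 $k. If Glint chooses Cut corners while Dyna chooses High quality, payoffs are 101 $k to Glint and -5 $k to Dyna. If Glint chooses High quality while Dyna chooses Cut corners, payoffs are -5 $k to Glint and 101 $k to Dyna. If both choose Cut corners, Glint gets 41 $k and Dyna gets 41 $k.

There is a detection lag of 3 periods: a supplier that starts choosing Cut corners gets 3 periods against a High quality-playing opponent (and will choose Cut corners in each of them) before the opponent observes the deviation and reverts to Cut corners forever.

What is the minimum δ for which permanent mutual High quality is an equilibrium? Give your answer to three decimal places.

0.959

Deviating for the 3 undetected periods gains 101−48 = 53 per period over cooperation, then loses 48−41 = 7 per period forever once punishment starts.
Gain: 53(1 + δ + … + δ^2); loss: 7·δ^3/(1−δ).
No profitable deviation ⇔ 53(1−δ^3) ≤ 7·δ^3, i.e. δ^3 ≥ 53/(53+7) = 53/60.
Hence δ ≥ (53/60)^(1/3) ≈ 0.959.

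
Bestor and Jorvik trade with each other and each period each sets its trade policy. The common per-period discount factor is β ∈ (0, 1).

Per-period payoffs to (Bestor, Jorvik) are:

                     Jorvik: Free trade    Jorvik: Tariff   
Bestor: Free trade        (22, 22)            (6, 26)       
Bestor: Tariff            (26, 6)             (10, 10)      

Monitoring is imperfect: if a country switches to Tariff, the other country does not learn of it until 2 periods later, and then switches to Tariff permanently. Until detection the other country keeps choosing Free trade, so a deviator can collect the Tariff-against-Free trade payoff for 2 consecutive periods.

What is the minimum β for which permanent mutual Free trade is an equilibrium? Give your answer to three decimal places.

The best deviation is to choose Tariff for all 2 undetected periods, earning 26 each, then 10 forever once detected.
Deviation value: 26(1−β^2)/(1−β) + 10β^2/(1−β); cooperation value: 22/(1−β).
IC: 22 ≥ 26(1−β^2) + 10β^2 = 26 − 16β^2.
So β^2 ≥ 4/16 = 1/4, giving β ≥ (1/4)^(1/2) ≈ 0.500.

0.500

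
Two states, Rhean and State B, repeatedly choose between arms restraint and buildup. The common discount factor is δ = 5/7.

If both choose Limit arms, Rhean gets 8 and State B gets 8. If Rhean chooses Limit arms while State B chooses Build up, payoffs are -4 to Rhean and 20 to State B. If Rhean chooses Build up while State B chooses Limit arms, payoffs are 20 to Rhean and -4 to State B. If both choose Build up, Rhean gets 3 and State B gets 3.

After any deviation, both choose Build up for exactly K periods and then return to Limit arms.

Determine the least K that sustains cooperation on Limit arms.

10

No profitable deviation requires (8−3)(δ+…+δ^K) ≥ 20−8, i.e. δ+…+δ^K ≥ 12/5 ≈ 2.4000.
With δ = 5/7, the partial sums are K=1: 0.7143, K=2: 1.2245, …, K=8: 2.3306, K=9: 2.3790, K=10: 2.4136.
K = 10 is the first length at which the sum reaches 2.4000.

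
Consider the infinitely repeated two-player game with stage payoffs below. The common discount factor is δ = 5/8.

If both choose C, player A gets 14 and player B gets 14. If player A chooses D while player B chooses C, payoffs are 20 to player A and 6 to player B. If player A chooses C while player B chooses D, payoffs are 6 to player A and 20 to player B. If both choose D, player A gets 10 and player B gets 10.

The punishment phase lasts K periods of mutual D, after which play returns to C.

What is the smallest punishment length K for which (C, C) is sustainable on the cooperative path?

5

Need Σ_{k=1}^{K} δ^k ≥ (20−14)/(14−10) = 1.5000 at δ = 5/8.
At K = 4 the sum is 1.4124 < 1.5000; at K = 5 it is 1.5077 ≥ 1.5000.
So the minimum punishment length is K = 5.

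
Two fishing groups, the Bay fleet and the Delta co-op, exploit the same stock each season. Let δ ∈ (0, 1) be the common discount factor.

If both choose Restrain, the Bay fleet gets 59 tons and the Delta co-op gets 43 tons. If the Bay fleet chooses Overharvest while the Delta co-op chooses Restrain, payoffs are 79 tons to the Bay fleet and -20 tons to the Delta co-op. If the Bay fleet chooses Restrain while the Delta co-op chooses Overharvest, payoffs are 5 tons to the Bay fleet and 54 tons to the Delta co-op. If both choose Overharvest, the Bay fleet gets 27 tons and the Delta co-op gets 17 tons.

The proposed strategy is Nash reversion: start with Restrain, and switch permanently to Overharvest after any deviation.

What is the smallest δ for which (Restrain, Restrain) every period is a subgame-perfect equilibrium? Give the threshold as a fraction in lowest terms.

5/13

For the Bay fleet: deviation gain 79−59 = 20, per-period punishment loss 59−27 = 32. IC gives δ ≥ 20/52 = 5/13.
For the Delta co-op: gain 11, loss 26 per period, so δ ≥ 11/37.
The tighter constraint is the Bay fleet's, so cooperation needs δ ≥ 5/13.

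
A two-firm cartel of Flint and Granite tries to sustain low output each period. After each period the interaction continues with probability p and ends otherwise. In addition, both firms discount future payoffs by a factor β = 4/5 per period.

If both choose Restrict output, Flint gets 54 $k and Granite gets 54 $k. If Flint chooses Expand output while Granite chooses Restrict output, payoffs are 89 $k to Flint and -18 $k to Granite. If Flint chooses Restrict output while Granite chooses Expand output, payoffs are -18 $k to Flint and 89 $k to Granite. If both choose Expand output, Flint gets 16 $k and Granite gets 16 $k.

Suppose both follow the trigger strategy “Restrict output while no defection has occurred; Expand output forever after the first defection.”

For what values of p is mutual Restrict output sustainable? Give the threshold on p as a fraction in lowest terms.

175/292

Expected continuation weight on next period's payoff is β·p = 4/5·p, which plays the role of the discount factor.
Cooperation requires 4/5·p ≥ (89−54)/(89−16) = 35/73, hence p ≥ 175/292.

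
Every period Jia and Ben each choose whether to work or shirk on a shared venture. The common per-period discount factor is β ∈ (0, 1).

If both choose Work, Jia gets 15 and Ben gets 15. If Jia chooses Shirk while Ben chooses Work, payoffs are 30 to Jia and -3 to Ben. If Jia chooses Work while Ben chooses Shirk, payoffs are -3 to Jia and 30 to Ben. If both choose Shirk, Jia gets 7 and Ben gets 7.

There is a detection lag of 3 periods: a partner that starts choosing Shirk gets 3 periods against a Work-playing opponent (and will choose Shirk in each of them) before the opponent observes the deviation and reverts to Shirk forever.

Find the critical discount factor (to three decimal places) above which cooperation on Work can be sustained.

The best deviation is to choose Shirk for all 3 undetected periods, earning 30 each, then 7 forever once detected.
Deviation value: 30(1−β^3)/(1−β) + 7β^3/(1−β); cooperation value: 15/(1−β).
IC: 15 ≥ 30(1−β^3) + 7β^3 = 30 − 23β^3.
So β^3 ≥ 15/23, giving β ≥ (15/23)^(1/3) ≈ 0.867.

0.867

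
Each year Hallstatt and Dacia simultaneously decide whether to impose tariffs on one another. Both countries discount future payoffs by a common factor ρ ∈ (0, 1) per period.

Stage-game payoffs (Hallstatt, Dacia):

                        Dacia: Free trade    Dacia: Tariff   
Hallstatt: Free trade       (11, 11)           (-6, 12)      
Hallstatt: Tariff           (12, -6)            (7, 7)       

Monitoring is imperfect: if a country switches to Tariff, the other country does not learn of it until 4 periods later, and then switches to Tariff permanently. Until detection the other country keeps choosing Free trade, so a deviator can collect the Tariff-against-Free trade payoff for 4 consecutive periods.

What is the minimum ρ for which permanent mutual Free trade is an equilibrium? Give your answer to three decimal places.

Deviating for the 4 undetected periods gains 12−11 = 1 per period over cooperation, then loses 11−7 = 4 per period forever once punishment starts.
Gain: 1(1 + ρ + … + ρ^3); loss: 4·ρ^4/(1−ρ).
No profitable deviation ⇔ 1(1−ρ^4) ≤ 4·ρ^4, i.e. ρ^4 ≥ 1/(1+4) = 1/5.
Hence ρ ≥ (1/5)^(1/4) ≈ 0.669.

0.669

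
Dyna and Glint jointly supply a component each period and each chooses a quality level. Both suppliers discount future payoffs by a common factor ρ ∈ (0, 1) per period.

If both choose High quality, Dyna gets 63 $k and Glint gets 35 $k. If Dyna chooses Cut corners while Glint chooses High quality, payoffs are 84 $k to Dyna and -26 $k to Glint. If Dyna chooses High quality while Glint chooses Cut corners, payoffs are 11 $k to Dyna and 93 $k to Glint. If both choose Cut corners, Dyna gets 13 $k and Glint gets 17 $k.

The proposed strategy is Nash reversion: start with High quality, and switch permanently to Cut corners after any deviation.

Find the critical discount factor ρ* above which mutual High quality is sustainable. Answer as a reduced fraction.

29/38

Dyna: cooperation gives 63 each period; deviation gives 84 once then 13 forever.
  63/(1−ρ) ≥ 84 + 13ρ/(1−ρ) ⇒ ρ ≥ 21/71.
Glint: cooperation gives 35 each period; deviation gives 93 once then 17 forever.
  ρ ≥ 58/76 = 29/38.
Both must hold, so the binding constraint is Glint's: ρ ≥ 29/38.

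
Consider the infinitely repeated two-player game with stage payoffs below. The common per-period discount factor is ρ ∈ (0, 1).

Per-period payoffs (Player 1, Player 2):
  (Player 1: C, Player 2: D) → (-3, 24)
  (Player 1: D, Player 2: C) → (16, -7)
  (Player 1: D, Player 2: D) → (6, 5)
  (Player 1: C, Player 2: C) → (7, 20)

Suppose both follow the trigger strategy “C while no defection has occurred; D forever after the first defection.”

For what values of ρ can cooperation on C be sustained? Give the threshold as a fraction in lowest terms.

Player 1's threshold: (16−7)/(16−6) = 9/10.
Player 2's threshold: (24−20)/(24−5) = 4/19.
9/10 > 4/19, so Player 1 binds and ρ* = 9/10.

9/10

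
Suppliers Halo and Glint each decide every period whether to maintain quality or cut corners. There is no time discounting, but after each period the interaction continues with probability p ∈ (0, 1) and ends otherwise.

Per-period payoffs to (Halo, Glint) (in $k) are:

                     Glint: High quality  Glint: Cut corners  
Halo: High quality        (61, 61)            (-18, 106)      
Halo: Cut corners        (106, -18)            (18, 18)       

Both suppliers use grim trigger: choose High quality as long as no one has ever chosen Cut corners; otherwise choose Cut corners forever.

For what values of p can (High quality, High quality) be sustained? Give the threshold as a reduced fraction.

Expected cooperation value is 61 + p·61 + p²·61 + … = 61/(1−p); deviation gives 106 + p·18/(1−p).
61 ≥ 106(1−p) + 18p ⇒ 88p ≥ 45 ⇒ p ≥ 45/88.

45/88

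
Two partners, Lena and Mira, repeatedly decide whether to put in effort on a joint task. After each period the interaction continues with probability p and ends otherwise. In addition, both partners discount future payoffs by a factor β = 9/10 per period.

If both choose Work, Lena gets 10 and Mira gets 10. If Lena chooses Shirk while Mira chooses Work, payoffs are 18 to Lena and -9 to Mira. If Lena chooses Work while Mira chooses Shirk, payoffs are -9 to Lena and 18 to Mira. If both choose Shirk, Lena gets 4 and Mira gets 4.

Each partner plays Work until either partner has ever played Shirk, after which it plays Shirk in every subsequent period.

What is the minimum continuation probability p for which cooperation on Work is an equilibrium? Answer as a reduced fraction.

With continuation probability p and discount β, the effective per-period discount factor is βp.
Grim-trigger IC: βp ≥ (18−10)/(18−4) = 4/7.
So p ≥ (4/7)/(9/10) = 40/63.

40/63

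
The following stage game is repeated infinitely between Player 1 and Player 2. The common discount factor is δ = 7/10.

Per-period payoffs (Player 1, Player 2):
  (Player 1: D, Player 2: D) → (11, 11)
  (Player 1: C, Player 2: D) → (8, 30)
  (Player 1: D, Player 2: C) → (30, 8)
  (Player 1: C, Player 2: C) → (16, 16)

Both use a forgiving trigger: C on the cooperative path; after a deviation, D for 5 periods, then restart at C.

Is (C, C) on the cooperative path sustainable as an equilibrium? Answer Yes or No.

No

A one-shot deviation gives 30 now, then 11 for 5 periods, then back to 16.
Gain from deviating: (30−16) today; loss: (16−11) in each of the next 5 periods.
No-deviation condition: (16−11)(δ+…+δ^5) ≥ 30−16, i.e. δ+…+δ^5 ≥ 14/5.
At δ = 7/10: δ+…+δ^5 = 1.9412 < 2.8000.
So cooperation is not sustainable.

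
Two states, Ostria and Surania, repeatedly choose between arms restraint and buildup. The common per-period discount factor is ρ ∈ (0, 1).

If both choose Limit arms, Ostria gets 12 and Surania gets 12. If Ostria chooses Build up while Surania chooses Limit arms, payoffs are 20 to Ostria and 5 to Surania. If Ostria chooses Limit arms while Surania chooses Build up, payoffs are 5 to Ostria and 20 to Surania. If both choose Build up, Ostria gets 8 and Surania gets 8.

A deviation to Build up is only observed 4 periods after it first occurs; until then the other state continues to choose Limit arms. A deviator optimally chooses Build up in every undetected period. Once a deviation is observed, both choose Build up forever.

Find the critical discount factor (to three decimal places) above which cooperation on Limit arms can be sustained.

0.904

A deviator earns 20 for 4 periods, then 8 forever; cooperating earns 12 forever. Multiplying the IC by (1−ρ):
12 ≥ 20(1−ρ^4) + 8ρ^4, so 12·ρ^4 ≥ 8 and ρ^4 ≥ 2/3.
ρ ≥ (2/3)^(1/4) ≈ 0.904.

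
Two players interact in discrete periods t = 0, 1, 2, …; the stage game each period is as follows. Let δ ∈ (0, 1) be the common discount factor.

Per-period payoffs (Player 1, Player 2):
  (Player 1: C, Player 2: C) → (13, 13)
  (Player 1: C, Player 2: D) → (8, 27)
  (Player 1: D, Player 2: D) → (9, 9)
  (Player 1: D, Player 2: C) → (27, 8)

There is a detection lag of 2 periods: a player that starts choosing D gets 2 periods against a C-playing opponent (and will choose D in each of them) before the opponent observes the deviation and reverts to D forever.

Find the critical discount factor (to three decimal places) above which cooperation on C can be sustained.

0.882

A deviator earns 27 for 2 periods, then 9 forever; cooperating earns 13 forever. Multiplying the IC by (1−δ):
13 ≥ 27(1−δ^2) + 9δ^2, so 18·δ^2 ≥ 14 and δ^2 ≥ 7/9.
δ ≥ (7/9)^(1/2) ≈ 0.882.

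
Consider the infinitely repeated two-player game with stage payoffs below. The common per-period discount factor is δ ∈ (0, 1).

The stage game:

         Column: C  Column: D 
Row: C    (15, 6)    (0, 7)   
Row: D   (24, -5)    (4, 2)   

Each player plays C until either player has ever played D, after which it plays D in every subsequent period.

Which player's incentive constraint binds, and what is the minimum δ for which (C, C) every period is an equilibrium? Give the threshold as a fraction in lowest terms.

Row; δ ≥ 9/20

Row's threshold: (24−15)/(24−4) = 9/20.
Column's threshold: (7−6)/(7−2) = 1/5.
9/20 > 1/5, so Row binds and δ* = 9/20.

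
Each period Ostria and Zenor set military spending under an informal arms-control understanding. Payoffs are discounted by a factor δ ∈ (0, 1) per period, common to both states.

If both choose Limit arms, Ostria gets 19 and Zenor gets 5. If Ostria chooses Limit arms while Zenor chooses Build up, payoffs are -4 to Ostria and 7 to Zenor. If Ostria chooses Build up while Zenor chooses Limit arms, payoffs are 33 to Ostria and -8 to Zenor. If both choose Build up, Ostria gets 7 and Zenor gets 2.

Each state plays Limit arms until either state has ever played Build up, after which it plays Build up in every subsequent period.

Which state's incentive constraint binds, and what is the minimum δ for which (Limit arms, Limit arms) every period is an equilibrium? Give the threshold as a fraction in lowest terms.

Ostria; δ ≥ 7/13

Ostria's threshold: (33−19)/(33−7) = 7/13.
Zenor's threshold: (7−5)/(7−2) = 2/5.
7/13 > 2/5, so Ostria binds and δ* = 7/13.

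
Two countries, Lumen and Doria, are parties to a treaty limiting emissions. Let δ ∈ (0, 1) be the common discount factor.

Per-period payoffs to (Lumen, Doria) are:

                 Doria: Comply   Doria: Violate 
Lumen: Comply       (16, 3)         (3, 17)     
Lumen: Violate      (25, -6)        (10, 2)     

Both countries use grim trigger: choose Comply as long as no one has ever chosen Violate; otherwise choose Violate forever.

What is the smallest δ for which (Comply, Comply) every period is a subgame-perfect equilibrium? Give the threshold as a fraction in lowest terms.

Lumen's threshold: (25−16)/(25−10) = 3/5.
Doria's threshold: (17−3)/(17−2) = 14/15.
3/5 < 14/15, so Doria binds and δ* = 14/15.

14/15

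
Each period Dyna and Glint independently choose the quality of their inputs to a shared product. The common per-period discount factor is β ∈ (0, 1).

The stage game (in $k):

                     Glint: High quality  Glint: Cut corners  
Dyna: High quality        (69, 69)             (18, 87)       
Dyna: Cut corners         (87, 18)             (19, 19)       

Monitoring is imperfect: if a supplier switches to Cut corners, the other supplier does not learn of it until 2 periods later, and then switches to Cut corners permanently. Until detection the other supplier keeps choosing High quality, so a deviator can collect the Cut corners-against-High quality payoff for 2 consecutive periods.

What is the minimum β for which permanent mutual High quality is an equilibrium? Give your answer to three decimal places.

Deviating for the 2 undetected periods gains 87−69 = 18 per period over cooperation, then loses 69−19 = 50 per period forever once punishment starts.
Gain: 18(1 + β + … + β^1); loss: 50·β^2/(1−β).
No profitable deviation ⇔ 18(1−β^2) ≤ 50·β^2, i.e. β^2 ≥ 18/(18+50) = 9/34.
Hence β ≥ (9/34)^(1/2) ≈ 0.514.

0.514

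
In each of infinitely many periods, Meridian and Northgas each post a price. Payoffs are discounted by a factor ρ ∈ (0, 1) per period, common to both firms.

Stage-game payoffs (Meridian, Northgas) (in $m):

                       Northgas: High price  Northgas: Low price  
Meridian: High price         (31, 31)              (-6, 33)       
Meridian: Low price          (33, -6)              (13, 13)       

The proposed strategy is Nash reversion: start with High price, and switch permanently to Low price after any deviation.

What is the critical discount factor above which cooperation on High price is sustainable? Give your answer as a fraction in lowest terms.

1/10

Under grim trigger the critical discount factor is (T−C)/(T−P) with T = 33, C = 31, P = 13.
ρ* = (33−31)/(33−13) = 2/20 = 1/10.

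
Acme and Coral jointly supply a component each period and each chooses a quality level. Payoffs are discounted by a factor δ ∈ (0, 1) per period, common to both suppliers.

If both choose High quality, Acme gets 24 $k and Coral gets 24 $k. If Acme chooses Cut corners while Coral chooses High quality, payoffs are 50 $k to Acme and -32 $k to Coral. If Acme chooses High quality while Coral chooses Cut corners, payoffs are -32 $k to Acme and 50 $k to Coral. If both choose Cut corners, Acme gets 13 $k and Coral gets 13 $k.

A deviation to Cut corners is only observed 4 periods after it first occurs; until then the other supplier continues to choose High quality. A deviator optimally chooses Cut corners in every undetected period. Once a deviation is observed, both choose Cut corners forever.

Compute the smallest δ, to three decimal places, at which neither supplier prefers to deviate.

0.916

The best deviation is to choose Cut corners for all 4 undetected periods, earning 50 each, then 13 forever once detected.
Deviation value: 50(1−δ^4)/(1−δ) + 13δ^4/(1−δ); cooperation value: 24/(1−δ).
IC: 24 ≥ 50(1−δ^4) + 13δ^4 = 50 − 37δ^4.
So δ^4 ≥ 26/37, giving δ ≥ (26/37)^(1/4) ≈ 0.916.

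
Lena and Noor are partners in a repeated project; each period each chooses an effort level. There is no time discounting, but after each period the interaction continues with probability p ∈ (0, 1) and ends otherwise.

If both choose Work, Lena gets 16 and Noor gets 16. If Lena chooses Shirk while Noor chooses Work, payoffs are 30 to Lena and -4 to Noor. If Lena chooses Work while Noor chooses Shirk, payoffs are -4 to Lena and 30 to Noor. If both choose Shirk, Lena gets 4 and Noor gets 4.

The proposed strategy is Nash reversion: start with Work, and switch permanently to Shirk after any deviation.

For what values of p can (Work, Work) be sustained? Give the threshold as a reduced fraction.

7/13

With no time discounting, the continuation probability p plays the role of the discount factor.
Grim-trigger IC: 16/(1−p) ≥ 30 + 4p/(1−p) ⇒ p ≥ (30−16)/(30−4) = 7/13.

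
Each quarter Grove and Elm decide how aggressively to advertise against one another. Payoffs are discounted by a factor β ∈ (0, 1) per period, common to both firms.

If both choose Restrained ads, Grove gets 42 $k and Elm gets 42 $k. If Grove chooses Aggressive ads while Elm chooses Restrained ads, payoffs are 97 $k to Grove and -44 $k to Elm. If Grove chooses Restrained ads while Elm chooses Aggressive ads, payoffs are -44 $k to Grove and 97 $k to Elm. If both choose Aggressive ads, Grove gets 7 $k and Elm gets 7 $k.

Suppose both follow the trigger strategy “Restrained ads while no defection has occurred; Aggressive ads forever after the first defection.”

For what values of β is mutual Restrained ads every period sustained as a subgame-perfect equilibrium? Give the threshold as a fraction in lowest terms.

Under grim trigger the critical discount factor is (T−C)/(T−P) with T = 97, C = 42, P = 7.
β* = (97−42)/(97−7) = 55/90 = 11/18.

11/18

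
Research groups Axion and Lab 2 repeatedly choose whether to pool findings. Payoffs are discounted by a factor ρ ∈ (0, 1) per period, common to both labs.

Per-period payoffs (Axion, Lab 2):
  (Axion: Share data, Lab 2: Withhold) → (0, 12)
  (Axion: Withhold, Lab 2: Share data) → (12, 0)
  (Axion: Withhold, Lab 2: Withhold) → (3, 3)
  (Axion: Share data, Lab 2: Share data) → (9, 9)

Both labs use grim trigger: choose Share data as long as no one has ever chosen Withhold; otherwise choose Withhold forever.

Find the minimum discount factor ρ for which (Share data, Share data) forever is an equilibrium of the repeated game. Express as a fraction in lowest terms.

1/3

9/(1−ρ) ≥ 12 + 3ρ/(1−ρ)
9 ≥ 12 − 9ρ
ρ ≥ 3/9 = 1/3.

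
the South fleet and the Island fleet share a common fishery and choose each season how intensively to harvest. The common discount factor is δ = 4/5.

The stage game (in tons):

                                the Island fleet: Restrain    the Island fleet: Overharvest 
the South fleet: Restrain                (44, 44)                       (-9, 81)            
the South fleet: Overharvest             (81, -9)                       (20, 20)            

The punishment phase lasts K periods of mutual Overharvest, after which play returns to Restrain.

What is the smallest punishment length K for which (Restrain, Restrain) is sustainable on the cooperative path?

Need Σ_{k=1}^{K} δ^k ≥ (81−44)/(44−20) = 1.5417 at δ = 4/5.
At K = 2 the sum is 1.4400 < 1.5417; at K = 3 it is 1.9520 ≥ 1.5417.
So the minimum punishment length is K = 3.

3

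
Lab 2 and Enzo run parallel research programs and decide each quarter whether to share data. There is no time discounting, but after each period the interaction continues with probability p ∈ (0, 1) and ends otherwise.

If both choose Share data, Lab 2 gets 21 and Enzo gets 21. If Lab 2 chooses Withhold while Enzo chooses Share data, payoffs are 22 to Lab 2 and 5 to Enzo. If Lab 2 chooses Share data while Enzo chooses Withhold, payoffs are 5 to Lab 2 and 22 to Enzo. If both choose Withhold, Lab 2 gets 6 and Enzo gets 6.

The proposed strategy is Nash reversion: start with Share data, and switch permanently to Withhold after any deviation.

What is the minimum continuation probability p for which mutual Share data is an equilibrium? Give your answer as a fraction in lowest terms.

Expected cooperation value is 21 + p·21 + p²·21 + … = 21/(1−p); deviation gives 22 + p·6/(1−p).
21 ≥ 22(1−p) + 6p ⇒ 16p ≥ 1 ⇒ p ≥ 1/16.

1/16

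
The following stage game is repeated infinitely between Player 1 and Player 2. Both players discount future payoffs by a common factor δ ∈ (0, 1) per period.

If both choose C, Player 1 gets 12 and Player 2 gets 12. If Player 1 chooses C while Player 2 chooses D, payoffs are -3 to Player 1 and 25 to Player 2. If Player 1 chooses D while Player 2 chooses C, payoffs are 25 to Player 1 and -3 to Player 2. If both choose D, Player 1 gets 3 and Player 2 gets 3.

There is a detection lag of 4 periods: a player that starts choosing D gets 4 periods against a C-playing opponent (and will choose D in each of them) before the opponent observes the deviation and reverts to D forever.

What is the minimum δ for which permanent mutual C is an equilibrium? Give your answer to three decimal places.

A deviator earns 25 for 4 periods, then 3 forever; cooperating earns 12 forever. Multiplying the IC by (1−δ):
12 ≥ 25(1−δ^4) + 3δ^4, so 22·δ^4 ≥ 13 and δ^4 ≥ 13/22.
δ ≥ (13/22)^(1/4) ≈ 0.877.

0.877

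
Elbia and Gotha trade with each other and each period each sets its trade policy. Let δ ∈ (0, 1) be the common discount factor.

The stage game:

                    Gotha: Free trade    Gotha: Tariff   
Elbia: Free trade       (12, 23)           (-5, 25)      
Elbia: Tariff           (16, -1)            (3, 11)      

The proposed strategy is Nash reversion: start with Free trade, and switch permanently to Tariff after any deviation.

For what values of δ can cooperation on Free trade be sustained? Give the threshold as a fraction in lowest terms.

Elbia's threshold: (16−12)/(16−3) = 4/13.
Gotha's threshold: (25−23)/(25−11) = 1/7.
4/13 > 1/7, so Elbia binds and δ* = 4/13.

4/13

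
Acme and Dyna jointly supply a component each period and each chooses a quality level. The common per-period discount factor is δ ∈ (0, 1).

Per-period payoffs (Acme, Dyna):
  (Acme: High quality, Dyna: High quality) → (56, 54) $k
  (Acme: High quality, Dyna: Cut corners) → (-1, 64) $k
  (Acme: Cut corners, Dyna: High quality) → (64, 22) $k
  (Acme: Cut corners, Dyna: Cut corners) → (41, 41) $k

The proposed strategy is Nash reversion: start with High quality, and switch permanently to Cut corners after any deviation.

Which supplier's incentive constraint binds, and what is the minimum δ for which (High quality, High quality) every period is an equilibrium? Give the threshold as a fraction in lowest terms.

Acme: cooperation gives 56 each period; deviation gives 64 once then 41 forever.
  56/(1−δ) ≥ 64 + 41δ/(1−δ) ⇒ δ ≥ 8/23.
Dyna: cooperation gives 54 each period; deviation gives 64 once then 41 forever.
  δ ≥ 10/23.
Both must hold, so the binding constraint is Dyna's: δ ≥ 10/23.

Dyna; δ ≥ 10/23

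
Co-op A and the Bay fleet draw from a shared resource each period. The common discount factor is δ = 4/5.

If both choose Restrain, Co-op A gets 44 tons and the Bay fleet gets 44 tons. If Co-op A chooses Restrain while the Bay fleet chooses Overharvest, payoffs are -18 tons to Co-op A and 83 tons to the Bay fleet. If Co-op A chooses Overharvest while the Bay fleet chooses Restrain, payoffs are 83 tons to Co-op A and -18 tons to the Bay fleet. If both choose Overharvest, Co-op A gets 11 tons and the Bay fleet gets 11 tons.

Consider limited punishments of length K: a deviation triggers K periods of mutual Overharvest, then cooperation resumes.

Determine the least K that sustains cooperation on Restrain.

No profitable deviation requires (44−11)(δ+…+δ^K) ≥ 83−44, i.e. δ+…+δ^K ≥ 13/11 ≈ 1.1818.
With δ = 4/5, the partial sums are K=1: 0.8000, K=2: 1.4400.
K = 2 is the first length at which the sum reaches 1.1818.

2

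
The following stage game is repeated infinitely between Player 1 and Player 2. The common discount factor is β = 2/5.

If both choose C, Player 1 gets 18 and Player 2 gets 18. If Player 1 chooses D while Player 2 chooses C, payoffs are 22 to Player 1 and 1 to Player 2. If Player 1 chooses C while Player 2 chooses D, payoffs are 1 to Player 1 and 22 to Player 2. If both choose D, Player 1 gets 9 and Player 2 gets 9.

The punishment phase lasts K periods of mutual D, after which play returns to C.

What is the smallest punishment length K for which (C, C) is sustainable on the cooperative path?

2

Need Σ_{k=1}^{K} β^k ≥ (22−18)/(18−9) = 0.4444 at β = 2/5.
At K = 1 the sum is 0.4000 < 0.4444; at K = 2 it is 0.5600 ≥ 0.4444.
So the minimum punishment length is K = 2.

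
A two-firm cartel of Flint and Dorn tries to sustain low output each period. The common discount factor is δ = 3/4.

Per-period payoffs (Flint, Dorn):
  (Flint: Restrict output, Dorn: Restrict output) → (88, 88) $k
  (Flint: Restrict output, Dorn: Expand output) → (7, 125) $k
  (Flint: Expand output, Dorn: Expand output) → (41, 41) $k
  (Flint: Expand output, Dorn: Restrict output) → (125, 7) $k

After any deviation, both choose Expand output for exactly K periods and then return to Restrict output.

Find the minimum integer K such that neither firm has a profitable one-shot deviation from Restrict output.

2

IC: δ(1−δ^K)/(1−δ) ≥ (125−88)/(88−41) = 37/47.
With δ = 3/4: need 1 − δ^K ≥ 37/47·(1−3/4)/(3/4), i.e. δ^K ≤ 0.7376.
Since (3/4)^1 = 0.7500 and (3/4)^2 = 0.5625, the smallest such K is 2.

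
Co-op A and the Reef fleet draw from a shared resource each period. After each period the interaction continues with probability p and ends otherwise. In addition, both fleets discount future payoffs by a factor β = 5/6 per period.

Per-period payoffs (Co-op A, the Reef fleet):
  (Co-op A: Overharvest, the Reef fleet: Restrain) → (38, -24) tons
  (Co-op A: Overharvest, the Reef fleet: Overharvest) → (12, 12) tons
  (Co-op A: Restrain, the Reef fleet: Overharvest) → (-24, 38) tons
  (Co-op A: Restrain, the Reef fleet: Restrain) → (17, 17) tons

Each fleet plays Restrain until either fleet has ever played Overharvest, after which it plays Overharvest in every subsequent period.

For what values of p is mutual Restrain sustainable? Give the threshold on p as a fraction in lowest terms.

With continuation probability p and discount β, the effective per-period discount factor is βp.
Grim-trigger IC: βp ≥ (38−17)/(38−12) = 21/26.
So p ≥ (21/26)/(5/6) = 63/65.

63/65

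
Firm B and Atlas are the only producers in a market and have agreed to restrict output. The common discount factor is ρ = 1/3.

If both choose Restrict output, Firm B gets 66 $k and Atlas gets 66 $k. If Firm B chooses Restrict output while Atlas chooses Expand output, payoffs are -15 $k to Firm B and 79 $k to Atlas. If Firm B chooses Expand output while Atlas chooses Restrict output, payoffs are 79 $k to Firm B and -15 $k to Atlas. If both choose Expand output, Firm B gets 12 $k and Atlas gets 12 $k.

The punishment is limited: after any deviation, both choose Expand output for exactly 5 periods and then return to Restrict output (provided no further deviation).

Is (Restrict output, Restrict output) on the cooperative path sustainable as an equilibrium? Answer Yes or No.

A one-shot deviation gives 79 now, then 12 for 5 periods, then back to 66.
Gain from deviating: (79−66) today; loss: (66−12) in each of the next 5 periods.
No-deviation condition: (66−12)(ρ+…+ρ^5) ≥ 79−66, i.e. ρ+…+ρ^5 ≥ 13/54.
At ρ = 1/3: ρ+…+ρ^5 = 0.4979 ≥ 0.2407.
So cooperation is sustainable.

Yes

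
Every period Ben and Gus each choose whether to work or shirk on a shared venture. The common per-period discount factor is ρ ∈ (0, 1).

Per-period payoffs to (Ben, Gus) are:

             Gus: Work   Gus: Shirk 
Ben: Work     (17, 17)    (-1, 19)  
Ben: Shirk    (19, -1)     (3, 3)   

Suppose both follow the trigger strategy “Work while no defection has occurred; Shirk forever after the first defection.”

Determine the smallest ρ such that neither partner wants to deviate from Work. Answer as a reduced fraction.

1/8

Under grim trigger the critical discount factor is (T−C)/(T−P) with T = 19, C = 17, P = 3.
ρ* = (19−17)/(19−3) = 2/16 = 1/8.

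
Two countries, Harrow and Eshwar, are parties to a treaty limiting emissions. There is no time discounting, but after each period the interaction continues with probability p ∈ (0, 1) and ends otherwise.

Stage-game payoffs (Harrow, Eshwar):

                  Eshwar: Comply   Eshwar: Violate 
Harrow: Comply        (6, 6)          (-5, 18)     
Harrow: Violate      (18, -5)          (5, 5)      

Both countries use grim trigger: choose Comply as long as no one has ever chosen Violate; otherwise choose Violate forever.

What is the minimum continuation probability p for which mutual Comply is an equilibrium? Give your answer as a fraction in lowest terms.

12/13

Expected cooperation value is 6 + p·6 + p²·6 + … = 6/(1−p); deviation gives 18 + p·5/(1−p).
6 ≥ 18(1−p) + 5p ⇒ 13p ≥ 12 ⇒ p ≥ 12/13.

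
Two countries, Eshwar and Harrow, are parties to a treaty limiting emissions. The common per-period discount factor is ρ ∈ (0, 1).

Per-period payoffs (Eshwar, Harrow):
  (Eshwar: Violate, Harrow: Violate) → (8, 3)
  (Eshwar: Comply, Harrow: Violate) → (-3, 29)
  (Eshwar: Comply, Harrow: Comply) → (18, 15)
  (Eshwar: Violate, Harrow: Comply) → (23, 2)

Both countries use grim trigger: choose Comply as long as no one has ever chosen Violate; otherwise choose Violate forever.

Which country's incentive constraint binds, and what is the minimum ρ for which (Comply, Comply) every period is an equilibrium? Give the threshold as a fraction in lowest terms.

Eshwar's threshold: (23−18)/(23−8) = 1/3.
Harrow's threshold: (29−15)/(29−3) = 7/13.
1/3 < 7/13, so Harrow binds and ρ* = 7/13.

Harrow; ρ ≥ 7/13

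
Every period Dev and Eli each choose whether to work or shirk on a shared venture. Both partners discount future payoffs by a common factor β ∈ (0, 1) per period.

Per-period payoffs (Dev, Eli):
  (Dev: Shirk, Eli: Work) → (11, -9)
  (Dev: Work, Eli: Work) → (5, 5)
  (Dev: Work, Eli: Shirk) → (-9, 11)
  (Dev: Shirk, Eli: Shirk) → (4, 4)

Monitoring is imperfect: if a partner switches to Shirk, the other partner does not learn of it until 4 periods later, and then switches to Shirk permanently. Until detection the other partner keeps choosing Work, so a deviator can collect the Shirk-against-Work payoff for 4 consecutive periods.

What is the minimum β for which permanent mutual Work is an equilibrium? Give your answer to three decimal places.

0.962

A deviator earns 11 for 4 periods, then 4 forever; cooperating earns 5 forever. Multiplying the IC by (1−β):
5 ≥ 11(1−β^4) + 4β^4, so 7·β^4 ≥ 6 and β^4 ≥ 6/7.
β ≥ (6/7)^(1/4) ≈ 0.962.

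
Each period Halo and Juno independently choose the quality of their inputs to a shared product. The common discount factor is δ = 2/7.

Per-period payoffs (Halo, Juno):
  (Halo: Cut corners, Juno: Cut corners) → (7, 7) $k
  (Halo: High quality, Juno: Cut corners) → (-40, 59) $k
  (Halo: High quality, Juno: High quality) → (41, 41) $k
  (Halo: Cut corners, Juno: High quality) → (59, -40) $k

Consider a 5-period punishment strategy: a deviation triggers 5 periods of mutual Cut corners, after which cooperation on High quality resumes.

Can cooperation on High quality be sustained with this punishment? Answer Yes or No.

No

Comparing payoff streams over the 6 periods until play realigns: cooperate → 41(1+δ+…+δ^5); deviate → 59 + 7(δ+…+δ^5).
Cooperation is sustained iff (41−7)(δ+…+δ^5) ≥ 59−41.
δ+…+δ^5 = 2/7·(1−(2/7)^5)/(1−2/7) = 0.3992, and (59−41)/(41−7) = 0.5294.
0.3992 < 0.5294, so cooperation is not sustainable.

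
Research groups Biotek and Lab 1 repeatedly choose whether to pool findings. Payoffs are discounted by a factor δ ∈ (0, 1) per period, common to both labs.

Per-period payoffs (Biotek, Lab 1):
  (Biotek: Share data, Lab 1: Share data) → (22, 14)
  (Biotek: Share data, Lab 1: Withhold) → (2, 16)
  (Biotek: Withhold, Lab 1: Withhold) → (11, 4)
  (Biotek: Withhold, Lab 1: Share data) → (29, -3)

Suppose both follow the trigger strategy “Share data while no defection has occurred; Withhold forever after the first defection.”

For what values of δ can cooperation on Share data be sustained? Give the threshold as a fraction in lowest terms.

For Biotek: deviation gain 29−22 = 7, per-period punishment loss 22−11 = 11. IC gives δ ≥ 7/18.
For Lab 1: gain 2, loss 10 per period, so δ ≥ 2/12 = 1/6.
The tighter constraint is Biotek's, so cooperation needs δ ≥ 7/18.

7/18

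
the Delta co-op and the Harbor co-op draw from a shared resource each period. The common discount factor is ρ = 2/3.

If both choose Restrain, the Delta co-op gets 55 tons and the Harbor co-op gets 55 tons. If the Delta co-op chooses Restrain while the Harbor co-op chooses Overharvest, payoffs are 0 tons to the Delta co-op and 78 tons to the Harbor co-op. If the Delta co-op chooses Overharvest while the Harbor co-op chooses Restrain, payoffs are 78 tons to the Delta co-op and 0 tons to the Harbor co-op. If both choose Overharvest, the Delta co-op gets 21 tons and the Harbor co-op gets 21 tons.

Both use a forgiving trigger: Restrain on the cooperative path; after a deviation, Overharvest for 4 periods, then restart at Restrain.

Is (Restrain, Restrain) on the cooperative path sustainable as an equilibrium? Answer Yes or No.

Yes

Comparing payoff streams over the 5 periods until play realigns: cooperate → 55(1+ρ+…+ρ^4); deviate → 78 + 21(ρ+…+ρ^4).
Cooperation is sustained iff (55−21)(ρ+…+ρ^4) ≥ 78−55.
ρ+…+ρ^4 = 2/3·(1−(2/3)^4)/(1−2/3) = 1.6049, and (78−55)/(55−21) = 0.6765.
1.6049 ≥ 0.6765, so cooperation is sustainable.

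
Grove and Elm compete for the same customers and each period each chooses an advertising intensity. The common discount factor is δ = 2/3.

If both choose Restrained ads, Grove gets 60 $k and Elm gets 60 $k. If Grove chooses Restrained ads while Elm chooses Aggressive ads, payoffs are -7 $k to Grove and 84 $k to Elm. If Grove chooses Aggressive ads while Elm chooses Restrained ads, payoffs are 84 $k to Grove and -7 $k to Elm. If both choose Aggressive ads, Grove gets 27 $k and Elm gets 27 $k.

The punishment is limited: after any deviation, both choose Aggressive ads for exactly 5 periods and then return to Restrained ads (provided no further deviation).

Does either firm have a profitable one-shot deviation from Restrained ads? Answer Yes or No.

No

IC: δ+…+δ^5 ≥ (84−60)/(60−27) = 8/11.
At δ = 2/3: partial sum = 1.7366 ≥ 0.7273. Cooperation sustainable.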